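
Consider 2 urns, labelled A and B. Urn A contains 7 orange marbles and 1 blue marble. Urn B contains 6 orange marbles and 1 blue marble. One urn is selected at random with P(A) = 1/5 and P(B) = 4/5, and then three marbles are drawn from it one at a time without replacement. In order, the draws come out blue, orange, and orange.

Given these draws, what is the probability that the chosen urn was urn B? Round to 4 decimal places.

0.8205

Under each hypothesis, the probability of the observed sequence is: P(data | urn A) = (1/8)(7/7)(6/6) = 1/8; P(data | urn B) = (1/7)(6/6)(5/5) = 1/7.
Weighting by the prior gives 1/5 · 1/8 = 1/40, 4/5 · 1/7 = 4/35; summing to 39/280.
By Bayes' rule, P(urn B | data) = (4/35) / (39/280) = 32/39.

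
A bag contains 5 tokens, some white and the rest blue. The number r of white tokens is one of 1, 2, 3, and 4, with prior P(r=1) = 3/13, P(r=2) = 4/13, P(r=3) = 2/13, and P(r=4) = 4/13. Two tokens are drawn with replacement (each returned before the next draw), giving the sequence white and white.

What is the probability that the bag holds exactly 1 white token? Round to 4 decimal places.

Under each hypothesis, the probability of the observed sequence is: P(data | r = 1) = (1/5)(1/5) = 1/25; P(data | r = 2) = (2/5)(2/5) = 4/25; P(data | r = 3) = (3/5)(3/5) = 9/25; P(data | r = 4) = (4/5)(4/5) = 16/25.
The prior-weighted likelihoods are 3/13 · 1/25 = 3/325, 4/13 · 4/25 = 16/325, 2/13 · 9/25 = 18/325, 4/13 · 16/25 = 64/325; with total 101/325.
Therefore the posterior P(r = 1 | data) = (3/325) / (101/325) = 3/101.

0.0297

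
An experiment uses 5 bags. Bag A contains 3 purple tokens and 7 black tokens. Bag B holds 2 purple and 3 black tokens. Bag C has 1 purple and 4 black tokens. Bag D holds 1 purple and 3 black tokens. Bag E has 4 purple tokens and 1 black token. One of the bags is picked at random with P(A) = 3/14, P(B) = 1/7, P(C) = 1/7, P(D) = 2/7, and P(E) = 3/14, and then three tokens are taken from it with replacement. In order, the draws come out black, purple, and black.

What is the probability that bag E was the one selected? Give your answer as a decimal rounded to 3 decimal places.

Compute the likelihood of the observed sequence for each case: P(data | bag A) = (7/10)(3/10)(7/10) = 0.147; P(data | bag B) = (3/5)(2/5)(3/5) = 0.144; P(data | bag C) = (4/5)(1/5)(4/5) = 0.128; P(data | bag D) = (3/4)(1/4)(3/4) = 0.14062; P(data | bag E) = (1/5)(4/5)(1/5) = 0.032.
Multiplying each by its prior: 3/14 · 0.147 = 0.0315, 1/7 · 0.144 = 0.020571, 1/7 · 0.128 = 0.018286, 2/7 · 0.14062 = 0.040179, 3/14 · 0.032 = 0.0068571; with total 0.11739.
Therefore the posterior P(bag E | data) = (0.0068571) / (0.11739) = 0.058412.

0.058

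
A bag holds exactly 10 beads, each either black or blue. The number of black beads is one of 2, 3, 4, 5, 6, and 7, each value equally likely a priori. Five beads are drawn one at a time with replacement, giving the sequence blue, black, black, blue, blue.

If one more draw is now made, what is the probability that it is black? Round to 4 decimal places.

Under each hypothesis, the probability of the observed sequence is: P(data | r = 2) = (8/10)(2/10)(2/10)(8/10)(8/10) = 0.02048; P(data | r = 3) = (7/10)(3/10)(3/10)(7/10)(7/10) = 0.03087; P(data | r = 4) = (6/10)(4/10)(4/10)(6/10)(6/10) = 0.03456; P(data | r = 5) = (5/10)(5/10)(5/10)(5/10)(5/10) = 0.03125; P(data | r = 6) = (4/10)(6/10)(6/10)(4/10)(4/10) = 0.02304; P(data | r = 7) = (3/10)(7/10)(7/10)(3/10)(3/10) = 0.01323.
Multiplying each by its prior: 1/6 · 0.02048 = 0.0034133, 1/6 · 0.03087 = 0.005145, 1/6 · 0.03456 = 0.00576, 1/6 · 0.03125 = 0.0052083, 1/6 · 0.02304 = 0.00384, 1/6 · 0.01323 = 0.002205; these sum to 0.025572.
Dividing through by the total gives posterior P(r = 2 | data) = 0.13348, P(r = 3 | data) = 0.2012, P(r = 4 | data) = 0.22525, P(r = 5 | data) = 0.20368, P(r = 6 | data) = 0.15017, P(r = 7 | data) = 0.086228.
So P(black next | data) = Σ P(black next | H) P(H | data) = (1/5)(0.13348) + (3/10)(0.2012) + (2/5)(0.22525) + (1/2)(0.20368) + (3/5)(0.15017) + (7/10)(0.086228) = 0.42945.

0.4295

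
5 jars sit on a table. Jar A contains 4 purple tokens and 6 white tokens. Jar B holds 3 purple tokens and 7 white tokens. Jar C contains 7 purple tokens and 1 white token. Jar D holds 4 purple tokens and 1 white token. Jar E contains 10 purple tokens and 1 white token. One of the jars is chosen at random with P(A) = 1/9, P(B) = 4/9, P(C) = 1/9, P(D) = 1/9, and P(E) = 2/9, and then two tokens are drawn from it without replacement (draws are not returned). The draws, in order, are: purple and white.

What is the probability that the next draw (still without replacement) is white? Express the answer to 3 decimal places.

Compute the likelihood of the observed sequence for each case: P(data | jar A) = (4/10)(6/9) = 0.26667; P(data | jar B) = (3/10)(7/9) = 0.23333; P(data | jar C) = (7/8)(1/7) = 0.125; P(data | jar D) = (4/5)(1/4) = 0.2; P(data | jar E) = (10/11)(1/10) = 0.090909.
Weighting by the prior gives 1/9 · 0.26667 = 0.02963, 4/9 · 0.23333 = 0.1037, 1/9 · 0.125 = 0.013889, 1/9 · 0.2 = 0.022222, 2/9 · 0.090909 = 0.020202; summing to 0.18965.
Normalising, the posterior is P(jar A | data) = 0.15624, P(jar B | data) = 0.54683, P(jar C | data) = 0.073236, P(jar D | data) = 0.11718, P(jar E | data) = 0.10652.
So P(white next | data) = Σ P(white next | H) P(H | data) = (5/8)(0.15624) + (3/4)(0.54683) + (0)(0.073236) + (0)(0.11718) + (0)(0.10652) = 0.50777.

0.508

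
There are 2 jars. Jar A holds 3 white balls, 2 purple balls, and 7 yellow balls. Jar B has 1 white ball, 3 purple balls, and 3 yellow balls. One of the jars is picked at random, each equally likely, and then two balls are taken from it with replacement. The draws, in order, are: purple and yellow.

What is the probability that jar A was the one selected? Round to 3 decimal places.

0.346

Under each hypothesis, the probability of the observed sequence is: P(data | jar A) = (2/12)(7/12) = 0.097222; P(data | jar B) = (3/7)(3/7) = 0.18367.
The prior-weighted likelihoods are 1/2 · 0.097222 = 0.048611, 1/2 · 0.18367 = 0.091837; with total 0.14045.
Therefore the posterior P(jar A | data) = (0.048611) / (0.14045) = 0.34612.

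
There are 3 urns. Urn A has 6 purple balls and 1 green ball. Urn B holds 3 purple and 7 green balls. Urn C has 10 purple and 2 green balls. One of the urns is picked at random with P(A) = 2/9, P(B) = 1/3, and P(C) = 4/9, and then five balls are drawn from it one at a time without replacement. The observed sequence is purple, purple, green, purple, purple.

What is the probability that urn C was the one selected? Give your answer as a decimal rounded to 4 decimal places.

Under each hypothesis, the probability of the observed sequence is: P(data | urn A) = (6/7)(5/6)(1/5)(4/4)(3/3) = 0.14286; P(data | urn B) = (3/10)(2/9)(7/8)(1/7)(0/6) = 0; P(data | urn C) = (10/12)(9/11)(2/10)(8/9)(7/8) = 0.10606.
The prior-weighted likelihoods are 2/9 · 0.14286 = 0.031746, 1/3 · 0 = 0, 4/9 · 0.10606 = 0.047138; these sum to 0.078884.
So P(urn C | data) = (0.047138) / (0.078884) = 0.59756.

0.5976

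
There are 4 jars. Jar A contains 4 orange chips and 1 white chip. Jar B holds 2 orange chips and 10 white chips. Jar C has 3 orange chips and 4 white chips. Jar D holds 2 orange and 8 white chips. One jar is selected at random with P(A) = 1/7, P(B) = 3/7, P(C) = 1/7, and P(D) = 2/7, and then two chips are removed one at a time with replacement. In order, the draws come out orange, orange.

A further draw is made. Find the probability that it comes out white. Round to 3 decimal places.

Under each hypothesis, the probability of the observed sequence is: P(data | jar A) = (4/5)(4/5) = 0.64; P(data | jar B) = (2/12)(2/12) = 0.027778; P(data | jar C) = (3/7)(3/7) = 0.18367; P(data | jar D) = (2/10)(2/10) = 0.04.
Weighting by the prior gives 1/7 · 0.64 = 0.091429, 3/7 · 0.027778 = 0.011905, 1/7 · 0.18367 = 0.026239, 2/7 · 0.04 = 0.011429; these sum to 0.141.
The posterior is then P(jar A | data) = 0.64843, P(jar B | data) = 0.08443, P(jar C | data) = 0.18609, P(jar D | data) = 0.081053.
The predictive probability is P(white next | data) = (1/5)(0.64843) + (5/6)(0.08443) + (4/7)(0.18609) + (4/5)(0.081053) = 0.37122.

0.371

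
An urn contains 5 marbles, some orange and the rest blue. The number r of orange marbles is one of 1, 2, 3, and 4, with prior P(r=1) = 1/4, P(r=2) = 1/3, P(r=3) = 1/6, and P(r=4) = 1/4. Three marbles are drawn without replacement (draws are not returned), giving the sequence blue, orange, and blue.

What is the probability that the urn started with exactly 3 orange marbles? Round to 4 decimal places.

For each hypothesis, P(data | H) works out to: P(data | r = 1) = (4/5)(1/4)(3/3) = 1/5; P(data | r = 2) = (3/5)(2/4)(2/3) = 1/5; P(data | r = 3) = (2/5)(3/4)(1/3) = 1/10; P(data | r = 4) = (1/5)(4/4)(0/3) = 0.
The prior-weighted likelihoods are 1/4 · 1/5 = 1/20, 1/3 · 1/5 = 1/15, 1/6 · 1/10 = 1/60, 1/4 · 0 = 0; these sum to 2/15.
By Bayes' rule, P(r = 3 | data) = (1/60) / (2/15) = 1/8.

0.1250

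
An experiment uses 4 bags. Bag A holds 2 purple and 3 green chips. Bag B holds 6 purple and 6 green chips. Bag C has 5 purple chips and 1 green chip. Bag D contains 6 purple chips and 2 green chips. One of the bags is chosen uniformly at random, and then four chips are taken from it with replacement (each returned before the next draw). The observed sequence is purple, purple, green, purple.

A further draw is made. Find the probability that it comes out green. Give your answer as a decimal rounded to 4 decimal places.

0.3194

Compute the likelihood of the observed sequence for each case: P(data | bag A) = (2/5)(2/5)(3/5)(2/5) = 0.0384; P(data | bag B) = (6/12)(6/12)(6/12)(6/12) = 0.0625; P(data | bag C) = (5/6)(5/6)(1/6)(5/6) = 0.096451; P(data | bag D) = (6/8)(6/8)(2/8)(6/8) = 0.10547.
The prior-weighted likelihoods are 1/4 · 0.0384 = 0.0096, 1/4 · 0.0625 = 0.015625, 1/4 · 0.096451 = 0.024113, 1/4 · 0.10547 = 0.026367; with total 0.075705.
Dividing through by the total gives posterior P(bag A | data) = 0.12681, P(bag B | data) = 0.20639, P(bag C | data) = 0.31851, P(bag D | data) = 0.34829.
The predictive probability is P(green next | data) = (3/5)(0.12681) + (1/2)(0.20639) + (1/6)(0.31851) + (1/4)(0.34829) = 0.31944.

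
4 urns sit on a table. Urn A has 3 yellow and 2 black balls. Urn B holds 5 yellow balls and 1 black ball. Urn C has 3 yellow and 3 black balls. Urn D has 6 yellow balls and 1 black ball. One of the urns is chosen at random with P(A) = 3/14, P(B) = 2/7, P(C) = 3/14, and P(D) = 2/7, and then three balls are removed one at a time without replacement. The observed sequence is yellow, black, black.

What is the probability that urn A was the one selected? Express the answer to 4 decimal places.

Under each hypothesis, the probability of the observed sequence is: P(data | urn A) = (3/5)(2/4)(1/3) = 1/10; P(data | urn B) = (5/6)(1/5)(0/4) = 0; P(data | urn C) = (3/6)(3/5)(2/4) = 3/20; P(data | urn D) = (6/7)(1/6)(0/5) = 0.
The prior-weighted likelihoods are 3/14 · 1/10 = 3/140, 2/7 · 0 = 0, 3/14 · 3/20 = 9/280, 2/7 · 0 = 0; summing to 3/56.
So P(urn A | data) = (3/140) / (3/56) = 2/5.

0.4000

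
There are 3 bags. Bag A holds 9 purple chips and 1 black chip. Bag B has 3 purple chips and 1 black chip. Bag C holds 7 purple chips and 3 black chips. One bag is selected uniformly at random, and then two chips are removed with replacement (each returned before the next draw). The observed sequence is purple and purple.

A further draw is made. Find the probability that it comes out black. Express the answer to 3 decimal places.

The likelihood of the observed sequence under each hypothesis: P(data | bag A) = (9/10)(9/10) = 81/100; P(data | bag B) = (3/4)(3/4) = 9/16; P(data | bag C) = (7/10)(7/10) = 49/100.
Multiplying each by its prior: 1/3 · 81/100 = 27/100, 1/3 · 9/16 = 3/16, 1/3 · 49/100 = 49/300; summing to 149/240.
Normalising, the posterior is P(bag A | data) = 0.4349, P(bag B | data) = 0.30201, P(bag C | data) = 0.26309.
So P(black next | data) = Σ P(black next | H) P(H | data) = (1/10)(0.4349) + (1/4)(0.30201) + (3/10)(0.26309) = 0.19792.

0.198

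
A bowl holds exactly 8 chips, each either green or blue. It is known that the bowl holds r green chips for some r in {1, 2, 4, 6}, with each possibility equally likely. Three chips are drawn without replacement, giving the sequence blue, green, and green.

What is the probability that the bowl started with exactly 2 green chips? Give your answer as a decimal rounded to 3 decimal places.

Compute the likelihood of the observed sequence for each case: P(data | r = 1) = (7/8)(1/7)(0/6) = 0; P(data | r = 2) = (6/8)(2/7)(1/6) = 1/28; P(data | r = 4) = (4/8)(4/7)(3/6) = 1/7; P(data | r = 6) = (2/8)(6/7)(5/6) = 5/28.
Multiplying each by its prior: 1/4 · 0 = 0, 1/4 · 1/28 = 1/112, 1/4 · 1/7 = 1/28, 1/4 · 5/28 = 5/112; summing to 5/56.
So P(r = 2 | data) = (1/112) / (5/56) = 1/10.

0.100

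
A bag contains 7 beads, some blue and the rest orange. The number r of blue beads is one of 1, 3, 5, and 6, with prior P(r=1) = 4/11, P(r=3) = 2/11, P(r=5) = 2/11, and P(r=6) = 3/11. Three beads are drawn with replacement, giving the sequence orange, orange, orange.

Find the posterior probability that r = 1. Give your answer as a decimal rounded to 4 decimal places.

For each hypothesis, P(data | H) works out to: P(data | r = 1) = (6/7)(6/7)(6/7) = 0.62974; P(data | r = 3) = (4/7)(4/7)(4/7) = 0.18659; P(data | r = 5) = (2/7)(2/7)(2/7) = 0.023324; P(data | r = 6) = (1/7)(1/7)(1/7) = 0.0029155.
Multiplying each by its prior: 4/11 · 0.62974 = 0.229, 2/11 · 0.18659 = 0.033925, 2/11 · 0.023324 = 0.0042407, 3/11 · 0.0029155 = 0.00079512; these sum to 0.26796.
Therefore the posterior P(r = 1 | data) = (0.229) / (0.26796) = 0.8546.

0.8546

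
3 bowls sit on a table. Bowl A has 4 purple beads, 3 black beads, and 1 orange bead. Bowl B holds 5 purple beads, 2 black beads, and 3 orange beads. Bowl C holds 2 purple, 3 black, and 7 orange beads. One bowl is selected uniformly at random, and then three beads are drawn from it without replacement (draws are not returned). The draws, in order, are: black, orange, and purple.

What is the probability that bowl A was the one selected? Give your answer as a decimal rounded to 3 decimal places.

Under each hypothesis, the probability of the observed sequence is: P(data | bowl A) = (3/8)(1/7)(4/6) = 0.035714; P(data | bowl B) = (2/10)(3/9)(5/8) = 0.041667; P(data | bowl C) = (3/12)(7/11)(2/10) = 0.031818.
Weighting by the prior gives 1/3 · 0.035714 = 0.011905, 1/3 · 0.041667 = 0.013889, 1/3 · 0.031818 = 0.010606; these sum to 0.0364.
Therefore the posterior P(bowl A | data) = (0.011905) / (0.0364) = 0.32706.

0.327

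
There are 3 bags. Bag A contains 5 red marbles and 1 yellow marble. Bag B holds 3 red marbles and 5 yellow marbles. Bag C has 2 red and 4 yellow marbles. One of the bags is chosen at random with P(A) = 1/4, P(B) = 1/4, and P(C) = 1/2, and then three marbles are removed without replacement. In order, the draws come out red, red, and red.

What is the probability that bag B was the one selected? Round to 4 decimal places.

For each hypothesis, P(data | H) works out to: P(data | bag A) = (5/6)(4/5)(3/4) = 1/2; P(data | bag B) = (3/8)(2/7)(1/6) = 1/56; P(data | bag C) = (2/6)(1/5)(0/4) = 0.
Weighting by the prior gives 1/4 · 1/2 = 1/8, 1/4 · 1/56 = 1/224, 1/2 · 0 = 0; these sum to 29/224.
So P(bag B | data) = (1/224) / (29/224) = 1/29.

0.0345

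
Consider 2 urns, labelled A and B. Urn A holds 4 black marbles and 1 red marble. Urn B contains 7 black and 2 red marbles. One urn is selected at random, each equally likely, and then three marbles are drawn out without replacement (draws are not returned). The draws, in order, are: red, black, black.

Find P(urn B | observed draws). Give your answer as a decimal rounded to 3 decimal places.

0.455

The likelihood of the observed sequence under each hypothesis: P(data | urn A) = (1/5)(4/4)(3/3) = 1/5; P(data | urn B) = (2/9)(7/8)(6/7) = 1/6.
The prior-weighted likelihoods are 1/2 · 1/5 = 1/10, 1/2 · 1/6 = 1/12; summing to 11/60.
Hence P(urn B | data) = (1/12) / (11/60) = 5/11.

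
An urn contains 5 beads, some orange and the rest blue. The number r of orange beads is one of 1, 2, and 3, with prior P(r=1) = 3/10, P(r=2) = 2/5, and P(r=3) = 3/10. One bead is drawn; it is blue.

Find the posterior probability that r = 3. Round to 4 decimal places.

The likelihood of this draw under each hypothesis: P(data | r = 1) = (4/5) = 4/5; P(data | r = 2) = (3/5) = 3/5; P(data | r = 3) = (2/5) = 2/5.
Multiplying each by its prior: 3/10 · 4/5 = 6/25, 2/5 · 3/5 = 6/25, 3/10 · 2/5 = 3/25; these sum to 3/5.
So P(r = 3 | data) = (3/25) / (3/5) = 1/5.

0.2000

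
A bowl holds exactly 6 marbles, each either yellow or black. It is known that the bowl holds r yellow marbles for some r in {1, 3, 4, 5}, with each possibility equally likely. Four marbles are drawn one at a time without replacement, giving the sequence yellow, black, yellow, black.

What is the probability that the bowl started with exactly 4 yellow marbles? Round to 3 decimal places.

For each hypothesis, P(data | H) works out to: P(data | r = 1) = (1/6)(5/5)(0/4) = 0; P(data | r = 3) = (3/6)(3/5)(2/4)(2/3) = 1/10; P(data | r = 4) = (4/6)(2/5)(3/4)(1/3) = 1/15; P(data | r = 5) = (5/6)(1/5)(4/4)(0/3) = 0.
The prior-weighted likelihoods are 1/4 · 0 = 0, 1/4 · 1/10 = 1/40, 1/4 · 1/15 = 1/60, 1/4 · 0 = 0; these sum to 1/24.
Therefore the posterior P(r = 4 | data) = (1/60) / (1/24) = 2/5.

0.400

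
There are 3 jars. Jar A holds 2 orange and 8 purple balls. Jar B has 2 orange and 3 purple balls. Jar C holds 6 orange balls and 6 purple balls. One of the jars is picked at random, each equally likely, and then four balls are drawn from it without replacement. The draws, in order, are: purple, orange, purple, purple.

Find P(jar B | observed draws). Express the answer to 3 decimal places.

0.340

For each hypothesis, P(data | H) works out to: P(data | jar A) = (8/10)(2/9)(7/8)(6/7) = 2/15; P(data | jar B) = (3/5)(2/4)(2/3)(1/2) = 1/10; P(data | jar C) = (6/12)(6/11)(5/10)(4/9) = 2/33.
The prior-weighted likelihoods are 1/3 · 2/15 = 2/45, 1/3 · 1/10 = 1/30, 1/3 · 2/33 = 2/99; summing to 97/990.
So P(jar B | data) = (1/30) / (97/990) = 33/97.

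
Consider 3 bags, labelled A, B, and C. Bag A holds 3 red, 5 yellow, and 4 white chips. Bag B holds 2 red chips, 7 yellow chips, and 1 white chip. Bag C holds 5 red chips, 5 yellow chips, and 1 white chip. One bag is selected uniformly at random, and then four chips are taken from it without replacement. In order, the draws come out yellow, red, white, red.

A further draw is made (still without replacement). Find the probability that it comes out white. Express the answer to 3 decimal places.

Compute the likelihood of the observed sequence for each case: P(data | bag A) = (5/12)(3/11)(4/10)(2/9) = 0.010101; P(data | bag B) = (7/10)(2/9)(1/8)(1/7) = 0.0027778; P(data | bag C) = (5/11)(5/10)(1/9)(4/8) = 0.012626.
Multiplying each by its prior: 1/3 · 0.010101 = 0.003367, 1/3 · 0.0027778 = 0.00092593, 1/3 · 0.012626 = 0.0042088; summing to 0.0085017.
Dividing through by the total gives posterior P(bag A | data) = 0.39604, P(bag B | data) = 0.10891, P(bag C | data) = 0.49505.
The predictive probability is P(white next | data) = (3/8)(0.39604) + (0)(0.10891) + (0)(0.49505) = 0.14851.

0.149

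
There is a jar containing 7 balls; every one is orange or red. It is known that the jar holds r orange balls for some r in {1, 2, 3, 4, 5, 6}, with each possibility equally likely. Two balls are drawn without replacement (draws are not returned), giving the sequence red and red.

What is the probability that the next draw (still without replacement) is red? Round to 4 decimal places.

Under each hypothesis, the probability of the observed sequence is: P(data | r = 1) = (6/7)(5/6) = 5/7; P(data | r = 2) = (5/7)(4/6) = 10/21; P(data | r = 3) = (4/7)(3/6) = 2/7; P(data | r = 4) = (3/7)(2/6) = 1/7; P(data | r = 5) = (2/7)(1/6) = 1/21; P(data | r = 6) = (1/7)(0/6) = 0.
Multiplying each by its prior: 1/6 · 5/7 = 5/42, 1/6 · 10/21 = 5/63, 1/6 · 2/7 = 1/21, 1/6 · 1/7 = 1/42, 1/6 · 1/21 = 1/126, 1/6 · 0 = 0; with total 5/18.
Normalising, the posterior is P(r = 1 | data) = 3/7, P(r = 2 | data) = 2/7, P(r = 3 | data) = 6/35, P(r = 4 | data) = 3/35, P(r = 5 | data) = 1/35, P(r = 6 | data) = 0.
So P(red next | data) = Σ P(red next | H) P(H | data) = (4/5)(3/7) + (3/5)(2/7) + (2/5)(6/35) + (1/5)(3/35) + (0)(1/35) = 3/5.

0.6000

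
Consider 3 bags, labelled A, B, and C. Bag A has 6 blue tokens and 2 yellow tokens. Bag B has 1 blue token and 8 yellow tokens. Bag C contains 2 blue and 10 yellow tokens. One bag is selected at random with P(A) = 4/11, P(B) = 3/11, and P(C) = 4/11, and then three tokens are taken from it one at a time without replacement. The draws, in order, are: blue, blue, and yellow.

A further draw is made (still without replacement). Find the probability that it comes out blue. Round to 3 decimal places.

0.737

Compute the likelihood of the observed sequence for each case: P(data | bag A) = (6/8)(5/7)(2/6) = 0.17857; P(data | bag B) = (1/9)(0/8) = 0; P(data | bag C) = (2/12)(1/11)(10/10) = 0.015152.
The prior-weighted likelihoods are 4/11 · 0.17857 = 0.064935, 3/11 · 0 = 0, 4/11 · 0.015152 = 0.0055096; with total 0.070445.
Normalising, the posterior is P(bag A | data) = 0.92179, P(bag B | data) = 0, P(bag C | data) = 0.078212.
The predictive probability is P(blue next | data) = (4/5)(0.92179) + (0)(0.078212) = 0.73743.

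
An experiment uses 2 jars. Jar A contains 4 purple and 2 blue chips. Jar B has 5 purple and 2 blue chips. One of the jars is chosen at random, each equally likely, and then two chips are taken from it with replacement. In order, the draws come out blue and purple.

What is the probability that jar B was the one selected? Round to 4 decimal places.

0.4787

For each hypothesis, P(data | H) works out to: P(data | jar A) = (2/6)(4/6) = 2/9; P(data | jar B) = (2/7)(5/7) = 10/49.
Multiplying each by its prior: 1/2 · 2/9 = 1/9, 1/2 · 10/49 = 5/49; summing to 94/441.
Therefore the posterior P(jar B | data) = (5/49) / (94/441) = 45/94.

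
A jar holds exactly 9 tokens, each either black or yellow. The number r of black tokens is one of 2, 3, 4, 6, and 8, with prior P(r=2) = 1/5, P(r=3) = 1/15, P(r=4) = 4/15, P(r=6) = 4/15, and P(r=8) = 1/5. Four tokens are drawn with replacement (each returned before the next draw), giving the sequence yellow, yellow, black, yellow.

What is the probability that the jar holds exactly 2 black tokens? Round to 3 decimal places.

Under each hypothesis, the probability of the observed sequence is: P(data | r = 2) = (7/9)(7/9)(2/9)(7/9) = 0.10456; P(data | r = 3) = (6/9)(6/9)(3/9)(6/9) = 0.098765; P(data | r = 4) = (5/9)(5/9)(4/9)(5/9) = 0.076208; P(data | r = 6) = (3/9)(3/9)(6/9)(3/9) = 0.024691; P(data | r = 8) = (1/9)(1/9)(8/9)(1/9) = 0.0012193.
The prior-weighted likelihoods are 1/5 · 0.10456 = 0.020911, 1/15 · 0.098765 = 0.0065844, 4/15 · 0.076208 = 0.020322, 4/15 · 0.024691 = 0.0065844, 1/5 · 0.0012193 = 0.00024387; with total 0.054646.
Hence P(r = 2 | data) = (0.020911) / (0.054646) = 0.38267.

0.383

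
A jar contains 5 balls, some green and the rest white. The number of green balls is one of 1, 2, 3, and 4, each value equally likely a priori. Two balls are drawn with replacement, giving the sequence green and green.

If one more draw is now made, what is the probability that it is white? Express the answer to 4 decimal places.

Compute the likelihood of the observed sequence for each case: P(data | r = 1) = (1/5)(1/5) = 1/25; P(data | r = 2) = (2/5)(2/5) = 4/25; P(data | r = 3) = (3/5)(3/5) = 9/25; P(data | r = 4) = (4/5)(4/5) = 16/25.
Weighting by the prior gives 1/4 · 1/25 = 1/100, 1/4 · 4/25 = 1/25, 1/4 · 9/25 = 9/100, 1/4 · 16/25 = 4/25; these sum to 3/10.
Normalising, the posterior is P(r = 1 | data) = 1/30, P(r = 2 | data) = 2/15, P(r = 3 | data) = 3/10, P(r = 4 | data) = 8/15.
The predictive probability is P(white next | data) = (4/5)(1/30) + (3/5)(2/15) + (2/5)(3/10) + (1/5)(8/15) = 1/3.

0.3333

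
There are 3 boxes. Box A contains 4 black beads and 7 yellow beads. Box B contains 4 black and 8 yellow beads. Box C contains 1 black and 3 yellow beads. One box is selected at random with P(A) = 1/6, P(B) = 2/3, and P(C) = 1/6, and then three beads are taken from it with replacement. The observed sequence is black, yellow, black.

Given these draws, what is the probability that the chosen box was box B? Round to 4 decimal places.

Under each hypothesis, the probability of the observed sequence is: P(data | box A) = (4/11)(7/11)(4/11) = 0.084147; P(data | box B) = (4/12)(8/12)(4/12) = 0.074074; P(data | box C) = (1/4)(3/4)(1/4) = 0.046875.
The prior-weighted likelihoods are 1/6 · 0.084147 = 0.014025, 2/3 · 0.074074 = 0.049383, 1/6 · 0.046875 = 0.0078125; with total 0.07122.
So P(box B | data) = (0.049383) / (0.07122) = 0.69339.

0.6934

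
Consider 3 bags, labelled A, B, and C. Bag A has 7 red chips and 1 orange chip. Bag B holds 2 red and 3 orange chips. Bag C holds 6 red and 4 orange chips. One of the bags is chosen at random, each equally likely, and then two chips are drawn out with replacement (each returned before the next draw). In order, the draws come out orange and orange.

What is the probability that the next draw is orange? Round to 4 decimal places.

0.5264

Under each hypothesis, the probability of the observed sequence is: P(data | bag A) = (1/8)(1/8) = 0.015625; P(data | bag B) = (3/5)(3/5) = 0.36; P(data | bag C) = (4/10)(4/10) = 0.16.
Weighting by the prior gives 1/3 · 0.015625 = 0.0052083, 1/3 · 0.36 = 0.12, 1/3 · 0.16 = 0.053333; these sum to 0.17854.
Dividing through by the total gives posterior P(bag A | data) = 0.029172, P(bag B | data) = 0.67211, P(bag C | data) = 0.29872.
The predictive probability is P(orange next | data) = (1/8)(0.029172) + (3/5)(0.67211) + (2/5)(0.29872) = 0.5264.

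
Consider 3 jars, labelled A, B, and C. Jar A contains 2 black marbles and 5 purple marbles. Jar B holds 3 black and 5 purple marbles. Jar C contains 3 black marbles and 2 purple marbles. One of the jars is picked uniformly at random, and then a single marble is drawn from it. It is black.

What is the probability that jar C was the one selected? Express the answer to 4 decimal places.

Under each hypothesis, the probability of this draw is: P(data | jar A) = (2/7) = 2/7; P(data | jar B) = (3/8) = 3/8; P(data | jar C) = (3/5) = 3/5.
Weighting by the prior gives 1/3 · 2/7 = 2/21, 1/3 · 3/8 = 1/8, 1/3 · 3/5 = 1/5; with total 353/840.
By Bayes' rule, P(jar C | data) = (1/5) / (353/840) = 168/353.

0.4759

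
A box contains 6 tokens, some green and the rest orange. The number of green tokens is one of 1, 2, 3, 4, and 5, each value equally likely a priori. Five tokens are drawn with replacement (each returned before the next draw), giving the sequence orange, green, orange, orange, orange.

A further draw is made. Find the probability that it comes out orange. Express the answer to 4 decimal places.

0.6942

Under each hypothesis, the probability of the observed sequence is: P(data | r = 1) = (5/6)(1/6)(5/6)(5/6)(5/6) = 0.080376; P(data | r = 2) = (4/6)(2/6)(4/6)(4/6)(4/6) = 0.065844; P(data | r = 3) = (3/6)(3/6)(3/6)(3/6)(3/6) = 0.03125; P(data | r = 4) = (2/6)(4/6)(2/6)(2/6)(2/6) = 0.0082305; P(data | r = 5) = (1/6)(5/6)(1/6)(1/6)(1/6) = 0.000643.
Multiplying each by its prior: 1/5 · 0.080376 = 0.016075, 1/5 · 0.065844 = 0.013169, 1/5 · 0.03125 = 0.00625, 1/5 · 0.0082305 = 0.0016461, 1/5 · 0.000643 = 0.0001286; with total 0.037269.
Dividing through by the total gives posterior P(r = 1 | data) = 0.43133, P(r = 2 | data) = 0.35335, P(r = 3 | data) = 0.1677, P(r = 4 | data) = 0.044168, P(r = 5 | data) = 0.0034507.
The predictive probability is P(orange next | data) = (5/6)(0.43133) + (2/3)(0.35335) + (1/2)(0.1677) + (1/3)(0.044168) + (1/6)(0.0034507) = 0.69416.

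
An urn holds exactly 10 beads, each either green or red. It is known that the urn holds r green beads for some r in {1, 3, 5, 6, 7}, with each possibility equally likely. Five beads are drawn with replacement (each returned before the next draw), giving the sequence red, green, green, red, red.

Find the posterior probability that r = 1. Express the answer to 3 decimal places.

For each hypothesis, P(data | H) works out to: P(data | r = 1) = (9/10)(1/10)(1/10)(9/10)(9/10) = 0.00729; P(data | r = 3) = (7/10)(3/10)(3/10)(7/10)(7/10) = 0.03087; P(data | r = 5) = (5/10)(5/10)(5/10)(5/10)(5/10) = 0.03125; P(data | r = 6) = (4/10)(6/10)(6/10)(4/10)(4/10) = 0.02304; P(data | r = 7) = (3/10)(7/10)(7/10)(3/10)(3/10) = 0.01323.
The prior-weighted likelihoods are 1/5 · 0.00729 = 0.001458, 1/5 · 0.03087 = 0.006174, 1/5 · 0.03125 = 0.00625, 1/5 · 0.02304 = 0.004608, 1/5 · 0.01323 = 0.002646; these sum to 0.021136.
By Bayes' rule, P(r = 1 | data) = (0.001458) / (0.021136) = 0.068982.

0.069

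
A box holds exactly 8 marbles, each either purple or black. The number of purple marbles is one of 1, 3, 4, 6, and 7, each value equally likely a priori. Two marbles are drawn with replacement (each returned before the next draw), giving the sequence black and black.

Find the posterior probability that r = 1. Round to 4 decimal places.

For each hypothesis, P(data | H) works out to: P(data | r = 1) = (7/8)(7/8) = 49/64; P(data | r = 3) = (5/8)(5/8) = 25/64; P(data | r = 4) = (4/8)(4/8) = 1/4; P(data | r = 6) = (2/8)(2/8) = 1/16; P(data | r = 7) = (1/8)(1/8) = 1/64.
The prior-weighted likelihoods are 1/5 · 49/64 = 49/320, 1/5 · 25/64 = 5/64, 1/5 · 1/4 = 1/20, 1/5 · 1/16 = 1/80, 1/5 · 1/64 = 1/320; with total 19/64.
By Bayes' rule, P(r = 1 | data) = (49/320) / (19/64) = 49/95.

0.5158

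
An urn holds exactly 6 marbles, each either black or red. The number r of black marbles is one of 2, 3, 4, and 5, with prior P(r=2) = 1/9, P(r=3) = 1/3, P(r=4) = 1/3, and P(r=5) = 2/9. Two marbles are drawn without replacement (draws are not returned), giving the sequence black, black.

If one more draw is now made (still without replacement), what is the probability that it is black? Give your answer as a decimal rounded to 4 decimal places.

Under each hypothesis, the probability of the observed sequence is: P(data | r = 2) = (2/6)(1/5) = 1/15; P(data | r = 3) = (3/6)(2/5) = 1/5; P(data | r = 4) = (4/6)(3/5) = 2/5; P(data | r = 5) = (5/6)(4/5) = 2/3.
The prior-weighted likelihoods are 1/9 · 1/15 = 1/135, 1/3 · 1/5 = 1/15, 1/3 · 2/5 = 2/15, 2/9 · 2/3 = 4/27; with total 16/45.
Dividing through by the total gives posterior P(r = 2 | data) = 1/48, P(r = 3 | data) = 3/16, P(r = 4 | data) = 3/8, P(r = 5 | data) = 5/12.
So P(black next | data) = Σ P(black next | H) P(H | data) = (0)(1/48) + (1/4)(3/16) + (1/2)(3/8) + (3/4)(5/12) = 35/64.

0.5469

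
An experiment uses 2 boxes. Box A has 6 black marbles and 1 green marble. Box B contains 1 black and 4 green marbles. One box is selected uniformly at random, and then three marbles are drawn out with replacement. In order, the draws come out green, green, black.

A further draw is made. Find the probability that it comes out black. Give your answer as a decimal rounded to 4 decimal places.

0.2790

For each hypothesis, P(data | H) works out to: P(data | box A) = (1/7)(1/7)(6/7) = 0.017493; P(data | box B) = (4/5)(4/5)(1/5) = 0.128.
Multiplying each by its prior: 1/2 · 0.017493 = 0.0087464, 1/2 · 0.128 = 0.064; summing to 0.072746.
The posterior is then P(box A | data) = 0.12023, P(box B | data) = 0.87977.
Averaging over the posterior, P(black next | data) = (6/7)(0.12023) + (1/5)(0.87977) = 0.27901.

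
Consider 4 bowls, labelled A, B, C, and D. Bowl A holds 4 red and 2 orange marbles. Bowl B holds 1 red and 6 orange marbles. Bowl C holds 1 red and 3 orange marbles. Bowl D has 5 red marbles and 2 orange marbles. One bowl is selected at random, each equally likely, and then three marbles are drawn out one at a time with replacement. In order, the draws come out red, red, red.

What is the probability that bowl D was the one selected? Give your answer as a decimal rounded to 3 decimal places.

For each hypothesis, P(data | H) works out to: P(data | bowl A) = (4/6)(4/6)(4/6) = 0.2963; P(data | bowl B) = (1/7)(1/7)(1/7) = 0.0029155; P(data | bowl C) = (1/4)(1/4)(1/4) = 0.015625; P(data | bowl D) = (5/7)(5/7)(5/7) = 0.36443.
Weighting by the prior gives 1/4 · 0.2963 = 0.074074, 1/4 · 0.0029155 = 0.00072886, 1/4 · 0.015625 = 0.0039062, 1/4 · 0.36443 = 0.091108; summing to 0.16982.
Therefore the posterior P(bowl D | data) = (0.091108) / (0.16982) = 0.53651.

0.537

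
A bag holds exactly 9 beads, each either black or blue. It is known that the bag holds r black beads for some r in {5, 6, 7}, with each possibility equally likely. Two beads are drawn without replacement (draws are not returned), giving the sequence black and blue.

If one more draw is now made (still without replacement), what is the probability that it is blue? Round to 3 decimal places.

0.302

For each hypothesis, P(data | H) works out to: P(data | r = 5) = (5/9)(4/8) = 5/18; P(data | r = 6) = (6/9)(3/8) = 1/4; P(data | r = 7) = (7/9)(2/8) = 7/36.
The prior-weighted likelihoods are 1/3 · 5/18 = 5/54, 1/3 · 1/4 = 1/12, 1/3 · 7/36 = 7/108; these sum to 13/54.
Normalising, the posterior is P(r = 5 | data) = 5/13, P(r = 6 | data) = 9/26, P(r = 7 | data) = 7/26.
Averaging over the posterior, P(blue next | data) = (3/7)(5/13) + (2/7)(9/26) + (1/7)(7/26) = 55/182.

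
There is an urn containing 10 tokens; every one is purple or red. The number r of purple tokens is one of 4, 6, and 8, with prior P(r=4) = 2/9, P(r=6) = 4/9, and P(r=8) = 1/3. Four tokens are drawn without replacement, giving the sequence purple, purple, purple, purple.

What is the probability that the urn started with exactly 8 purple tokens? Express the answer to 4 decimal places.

0.7721

Compute the likelihood of the observed sequence for each case: P(data | r = 4) = (4/10)(3/9)(2/8)(1/7) = 1/210; P(data | r = 6) = (6/10)(5/9)(4/8)(3/7) = 1/14; P(data | r = 8) = (8/10)(7/9)(6/8)(5/7) = 1/3.
Weighting by the prior gives 2/9 · 1/210 = 1/945, 4/9 · 1/14 = 2/63, 1/3 · 1/3 = 1/9; summing to 136/945.
By Bayes' rule, P(r = 8 | data) = (1/9) / (136/945) = 105/136.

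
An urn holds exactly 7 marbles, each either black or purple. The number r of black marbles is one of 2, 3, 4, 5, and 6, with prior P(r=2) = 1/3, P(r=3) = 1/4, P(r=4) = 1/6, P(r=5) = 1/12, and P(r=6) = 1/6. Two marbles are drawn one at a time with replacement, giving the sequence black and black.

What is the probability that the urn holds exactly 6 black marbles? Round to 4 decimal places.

0.4186

The likelihood of the observed sequence under each hypothesis: P(data | r = 2) = (2/7)(2/7) = 4/49; P(data | r = 3) = (3/7)(3/7) = 9/49; P(data | r = 4) = (4/7)(4/7) = 16/49; P(data | r = 5) = (5/7)(5/7) = 25/49; P(data | r = 6) = (6/7)(6/7) = 36/49.
Multiplying each by its prior: 1/3 · 4/49 = 4/147, 1/4 · 9/49 = 9/196, 1/6 · 16/49 = 8/147, 1/12 · 25/49 = 25/588, 1/6 · 36/49 = 6/49; with total 43/147.
Therefore the posterior P(r = 6 | data) = (6/49) / (43/147) = 18/43.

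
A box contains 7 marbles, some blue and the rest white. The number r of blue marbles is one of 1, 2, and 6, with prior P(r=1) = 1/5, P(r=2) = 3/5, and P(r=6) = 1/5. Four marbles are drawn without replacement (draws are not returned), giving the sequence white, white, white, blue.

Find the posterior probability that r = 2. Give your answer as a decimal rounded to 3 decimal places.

For each hypothesis, P(data | H) works out to: P(data | r = 1) = (6/7)(5/6)(4/5)(1/4) = 1/7; P(data | r = 2) = (5/7)(4/6)(3/5)(2/4) = 1/7; P(data | r = 6) = (1/7)(0/6) = 0.
Multiplying each by its prior: 1/5 · 1/7 = 1/35, 3/5 · 1/7 = 3/35, 1/5 · 0 = 0; with total 4/35.
So P(r = 2 | data) = (3/35) / (4/35) = 3/4.

0.750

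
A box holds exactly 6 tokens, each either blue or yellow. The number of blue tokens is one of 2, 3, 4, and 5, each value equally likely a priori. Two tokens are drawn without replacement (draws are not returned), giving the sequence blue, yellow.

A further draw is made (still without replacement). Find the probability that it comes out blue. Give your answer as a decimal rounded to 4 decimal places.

0.5833

Under each hypothesis, the probability of the observed sequence is: P(data | r = 2) = (2/6)(4/5) = 4/15; P(data | r = 3) = (3/6)(3/5) = 3/10; P(data | r = 4) = (4/6)(2/5) = 4/15; P(data | r = 5) = (5/6)(1/5) = 1/6.
Multiplying each by its prior: 1/4 · 4/15 = 1/15, 1/4 · 3/10 = 3/40, 1/4 · 4/15 = 1/15, 1/4 · 1/6 = 1/24; summing to 1/4.
Dividing through by the total gives posterior P(r = 2 | data) = 4/15, P(r = 3 | data) = 3/10, P(r = 4 | data) = 4/15, P(r = 5 | data) = 1/6.
Averaging over the posterior, P(blue next | data) = (1/4)(4/15) + (1/2)(3/10) + (3/4)(4/15) + (1)(1/6) = 7/12.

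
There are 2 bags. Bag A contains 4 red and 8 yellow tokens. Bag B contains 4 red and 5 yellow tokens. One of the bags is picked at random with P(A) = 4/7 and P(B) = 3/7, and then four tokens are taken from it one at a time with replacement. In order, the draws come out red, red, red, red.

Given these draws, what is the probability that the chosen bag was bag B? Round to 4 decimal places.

The likelihood of the observed sequence under each hypothesis: P(data | bag A) = (4/12)(4/12)(4/12)(4/12) = 0.012346; P(data | bag B) = (4/9)(4/9)(4/9)(4/9) = 0.039018.
The prior-weighted likelihoods are 4/7 · 0.012346 = 0.0070547, 3/7 · 0.039018 = 0.016722; summing to 0.023777.
Hence P(bag B | data) = (0.016722) / (0.023777) = 0.7033.

0.7033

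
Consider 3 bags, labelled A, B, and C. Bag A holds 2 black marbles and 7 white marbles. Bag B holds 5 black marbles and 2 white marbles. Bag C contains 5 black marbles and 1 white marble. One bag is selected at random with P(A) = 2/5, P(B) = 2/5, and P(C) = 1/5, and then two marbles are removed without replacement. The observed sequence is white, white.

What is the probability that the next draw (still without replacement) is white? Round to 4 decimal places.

The likelihood of the observed sequence under each hypothesis: P(data | bag A) = (7/9)(6/8) = 7/12; P(data | bag B) = (2/7)(1/6) = 1/21; P(data | bag C) = (1/6)(0/5) = 0.
Weighting by the prior gives 2/5 · 7/12 = 7/30, 2/5 · 1/21 = 2/105, 1/5 · 0 = 0; these sum to 53/210.
Dividing through by the total gives posterior P(bag A | data) = 49/53, P(bag B | data) = 4/53, P(bag C | data) = 0.
So P(white next | data) = Σ P(white next | H) P(H | data) = (5/7)(49/53) + (0)(4/53) = 35/53.

0.6604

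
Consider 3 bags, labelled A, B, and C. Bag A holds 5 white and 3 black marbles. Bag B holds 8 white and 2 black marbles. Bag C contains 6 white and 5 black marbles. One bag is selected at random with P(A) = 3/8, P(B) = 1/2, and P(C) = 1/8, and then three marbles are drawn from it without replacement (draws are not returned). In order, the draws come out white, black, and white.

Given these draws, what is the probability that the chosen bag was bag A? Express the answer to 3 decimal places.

Compute the likelihood of the observed sequence for each case: P(data | bag A) = (5/8)(3/7)(4/6) = 0.17857; P(data | bag B) = (8/10)(2/9)(7/8) = 0.15556; P(data | bag C) = (6/11)(5/10)(5/9) = 0.15152.
Multiplying each by its prior: 3/8 · 0.17857 = 0.066964, 1/2 · 0.15556 = 0.077778, 1/8 · 0.15152 = 0.018939; these sum to 0.16368.
Hence P(bag A | data) = (0.066964) / (0.16368) = 0.40911.

0.409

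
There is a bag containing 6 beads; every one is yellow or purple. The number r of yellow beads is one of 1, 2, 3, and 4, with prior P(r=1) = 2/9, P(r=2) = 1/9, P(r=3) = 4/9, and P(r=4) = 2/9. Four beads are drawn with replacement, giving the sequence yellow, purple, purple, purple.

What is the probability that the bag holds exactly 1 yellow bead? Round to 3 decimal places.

0.326

The likelihood of the observed sequence under each hypothesis: P(data | r = 1) = (1/6)(5/6)(5/6)(5/6) = 0.096451; P(data | r = 2) = (2/6)(4/6)(4/6)(4/6) = 0.098765; P(data | r = 3) = (3/6)(3/6)(3/6)(3/6) = 0.0625; P(data | r = 4) = (4/6)(2/6)(2/6)(2/6) = 0.024691.
Weighting by the prior gives 2/9 · 0.096451 = 0.021433, 1/9 · 0.098765 = 0.010974, 4/9 · 0.0625 = 0.027778, 2/9 · 0.024691 = 0.005487; with total 0.065672.
Therefore the posterior P(r = 1 | data) = (0.021433) / (0.065672) = 0.32637.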